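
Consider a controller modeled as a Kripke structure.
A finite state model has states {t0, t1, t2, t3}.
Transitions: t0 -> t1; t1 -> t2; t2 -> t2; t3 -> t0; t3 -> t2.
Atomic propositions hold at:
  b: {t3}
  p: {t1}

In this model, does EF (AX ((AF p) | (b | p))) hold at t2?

No

AF p: least fixpoint, start Z0 = {t1}, add states with every successor in Z. Z1 = {t0, t1}; fixed.
Sat(AF p) = {t0, t1}
Sat(b | p) = {t1, t3}
Sat((AF p) | (b | p)) = {t0, t1, t3}
Sat(AX ((AF p) | (b | p))) = {s : every successor in {t0, t1, t3}} = {t0}
EF (AX ((AF p) | (b | p))): least fixpoint, start Z0 = {t0}, add states with some successor in Z. Z1 = {t0, t3}; fixed.
Sat(EF (AX ((AF p) | (b | p)))) = {t0, t3}
t2 ∉ Sat(EF (AX ((AF p) | (b | p)))) = {t0, t3}, so the formula does not hold at t2.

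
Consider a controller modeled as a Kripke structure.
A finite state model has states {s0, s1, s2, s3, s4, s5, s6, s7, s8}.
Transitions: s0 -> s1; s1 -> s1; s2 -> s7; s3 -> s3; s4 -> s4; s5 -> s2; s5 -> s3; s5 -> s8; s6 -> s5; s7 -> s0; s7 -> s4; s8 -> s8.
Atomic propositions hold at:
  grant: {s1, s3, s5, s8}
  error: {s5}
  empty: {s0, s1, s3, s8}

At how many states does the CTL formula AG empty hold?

4

AG empty: greatest fixpoint, start Z0 = {s0, s1, s3, s8}, keep only states in Sat with every successor in Z. Already a fixed point.
Sat(AG empty) = {s0, s1, s3, s8}
|Sat(AG empty)| = |{s0, s1, s3, s8}| = 4.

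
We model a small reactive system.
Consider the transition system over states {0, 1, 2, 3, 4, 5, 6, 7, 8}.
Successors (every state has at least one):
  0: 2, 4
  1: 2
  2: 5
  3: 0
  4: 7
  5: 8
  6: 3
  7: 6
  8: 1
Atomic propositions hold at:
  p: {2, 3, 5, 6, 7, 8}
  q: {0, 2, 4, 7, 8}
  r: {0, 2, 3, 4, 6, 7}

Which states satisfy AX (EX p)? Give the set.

{0, 1, 2, 3, 4, 7, 8}

Sat(EX p) = {s : some successor in {2, 3, 5, 6, 7, 8}} = {0, 1, 2, 4, 5, 6, 7}
Sat(AX (EX p)) = {s : every successor in {0, 1, 2, 4, 5, 6, 7}} = {0, 1, 2, 3, 4, 7, 8}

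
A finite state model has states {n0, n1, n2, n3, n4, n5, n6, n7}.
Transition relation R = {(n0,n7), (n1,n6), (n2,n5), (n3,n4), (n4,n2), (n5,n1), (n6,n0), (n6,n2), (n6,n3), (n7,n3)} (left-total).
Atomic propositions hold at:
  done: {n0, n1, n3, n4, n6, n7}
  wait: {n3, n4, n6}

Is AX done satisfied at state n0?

Yes

Sat(AX done) = {s : every successor in {n0, n1, n3, n4, n6, n7}} = {n0, n1, n3, n5, n7}
n0 ∈ Sat(AX done) = {n0, n1, n3, n5, n7}, so the formula holds at n0.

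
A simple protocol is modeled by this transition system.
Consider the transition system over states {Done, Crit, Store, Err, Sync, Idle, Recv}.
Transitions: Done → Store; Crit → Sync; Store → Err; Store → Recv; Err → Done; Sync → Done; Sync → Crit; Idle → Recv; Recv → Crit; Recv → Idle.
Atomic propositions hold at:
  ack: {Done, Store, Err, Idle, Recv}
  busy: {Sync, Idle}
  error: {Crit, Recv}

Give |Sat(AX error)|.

Sat(AX error) = {s : every successor in {Crit, Recv}} = {Idle}
|Sat(AX error)| = |{Idle}| = 1.

1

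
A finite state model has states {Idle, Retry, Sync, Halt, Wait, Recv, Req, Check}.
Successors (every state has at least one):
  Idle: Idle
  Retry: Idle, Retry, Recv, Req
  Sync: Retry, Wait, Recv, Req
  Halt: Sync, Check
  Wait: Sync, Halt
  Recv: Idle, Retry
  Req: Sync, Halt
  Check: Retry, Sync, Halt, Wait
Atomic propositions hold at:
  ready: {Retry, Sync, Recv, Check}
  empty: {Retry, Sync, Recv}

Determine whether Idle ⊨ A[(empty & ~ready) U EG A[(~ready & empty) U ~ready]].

Sat(~ready) = {Idle, Halt, Wait, Req}
Sat(empty & ~ready) = ∅
Sat(~ready & empty) = ∅
A[(~ready & empty) U ~ready]: least fixpoint, start Z0 = Sat(~ready) = {Idle, Halt, Wait, Req}, add states in Sat(~ready & empty) with every successor in Z. Already a fixed point.
Sat(A[(~ready & empty) U ~ready]) = {Idle, Halt, Wait, Req}
EG A[(~ready & empty) U ~ready]: greatest fixpoint, start Z0 = {Idle, Halt, Wait, Req}, keep only states in Sat with some successor in Z. Z1 = {Idle, Wait, Req}; Z2 = {Idle}; fixed.
Sat(EG A[(~ready & empty) U ~ready]) = {Idle}
A[(empty & ~ready) U EG A[(~ready & empty) U ~ready]]: least fixpoint, start Z0 = Sat(EG A[(~ready & empty) U ~ready]) = {Idle}, add states in Sat(empty & ~ready) with every successor in Z. Already a fixed point.
Sat(A[(empty & ~ready) U EG A[(~ready & empty) U ~ready]]) = {Idle}
Idle ∈ Sat(A[(empty & ~ready) U EG A[(~ready & empty) U ~ready]]) = {Idle}, so the formula holds at Idle.

Yes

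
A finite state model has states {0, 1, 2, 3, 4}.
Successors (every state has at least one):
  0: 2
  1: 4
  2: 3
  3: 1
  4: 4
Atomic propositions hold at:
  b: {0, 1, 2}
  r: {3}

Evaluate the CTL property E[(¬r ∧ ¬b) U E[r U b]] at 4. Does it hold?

No

Sat(¬r) = {0, 1, 2, 4}
Sat(¬b) = {3, 4}
Sat(¬r ∧ ¬b) = {4}
E[r U b]: least fixpoint, start Z0 = Sat(b) = {0, 1, 2}, add states in Sat(r) with some successor in Z. Z1 = {0, 1, 2, 3}; fixed.
Sat(E[r U b]) = {0, 1, 2, 3}
E[(¬r ∧ ¬b) U E[r U b]]: least fixpoint, start Z0 = Sat(E[r U b]) = {0, 1, 2, 3}, add states in Sat(¬r ∧ ¬b) with some successor in Z. Already a fixed point.
Sat(E[(¬r ∧ ¬b) U E[r U b]]) = {0, 1, 2, 3}
4 ∉ Sat(E[(¬r ∧ ¬b) U E[r U b]]) = {0, 1, 2, 3}, so the formula does not hold at 4.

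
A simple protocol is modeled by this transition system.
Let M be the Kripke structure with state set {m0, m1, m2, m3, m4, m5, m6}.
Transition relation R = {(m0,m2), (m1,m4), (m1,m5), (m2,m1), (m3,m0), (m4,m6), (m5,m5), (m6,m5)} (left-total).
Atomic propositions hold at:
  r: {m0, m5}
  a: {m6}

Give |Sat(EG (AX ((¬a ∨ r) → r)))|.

Sat(¬a) = {m0, m1, m2, m3, m4, m5}
Sat(¬a ∨ r) = {m0, m1, m2, m3, m4, m5}
Sat((¬a ∨ r) → r) = {m0, m5, m6}
Sat(AX ((¬a ∨ r) → r)) = {s : every successor in {m0, m5, m6}} = {m3, m4, m5, m6}
EG (AX ((¬a ∨ r) → r)): greatest fixpoint, start Z0 = {m3, m4, m5, m6}, keep only states in Sat with some successor in Z. Z1 = {m4, m5, m6}; fixed.
Sat(EG (AX ((¬a ∨ r) → r))) = {m4, m5, m6}
|Sat(EG (AX ((¬a ∨ r) → r)))| = |{m4, m5, m6}| = 3.

3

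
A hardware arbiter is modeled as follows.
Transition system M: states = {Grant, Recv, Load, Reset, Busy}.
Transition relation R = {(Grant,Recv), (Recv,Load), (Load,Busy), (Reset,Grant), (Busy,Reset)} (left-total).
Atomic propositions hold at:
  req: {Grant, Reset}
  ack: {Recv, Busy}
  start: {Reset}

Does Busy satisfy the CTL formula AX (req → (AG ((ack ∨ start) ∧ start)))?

Sat(ack ∨ start) = {Recv, Reset, Busy}
Sat((ack ∨ start) ∧ start) = {Reset}
AG ((ack ∨ start) ∧ start): greatest fixpoint, start Z0 = {Reset}, keep only states in Sat with every successor in Z. Z1 = ∅; fixed.
Sat(AG ((ack ∨ start) ∧ start)) = ∅
Sat(req → (AG ((ack ∨ start) ∧ start))) = {Recv, Load, Busy}
Sat(AX (req → (AG ((ack ∨ start) ∧ start)))) = {s : every successor in {Recv, Load, Busy}} = {Grant, Recv, Load}
Busy ∉ Sat(AX (req → (AG ((ack ∨ start) ∧ start)))) = {Grant, Recv, Load}, so the formula does not hold at Busy.

No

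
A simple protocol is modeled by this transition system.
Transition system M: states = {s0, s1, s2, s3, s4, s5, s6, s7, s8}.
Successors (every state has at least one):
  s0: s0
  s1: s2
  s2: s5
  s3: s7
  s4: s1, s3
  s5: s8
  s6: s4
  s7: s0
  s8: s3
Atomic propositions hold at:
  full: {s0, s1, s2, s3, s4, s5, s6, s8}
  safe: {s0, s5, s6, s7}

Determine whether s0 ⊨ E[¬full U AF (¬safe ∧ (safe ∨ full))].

No

Sat(¬full) = {s7}
Sat(¬safe) = {s1, s2, s3, s4, s8}
Sat(safe ∨ full) = {s0, s1, s2, s3, s4, s5, s6, s7, s8}
Sat(¬safe ∧ (safe ∨ full)) = {s1, s2, s3, s4, s8}
AF (¬safe ∧ (safe ∨ full)): least fixpoint, start Z0 = {s1, s2, s3, s4, s8}, add states with every successor in Z. Z1 = {s1, s2, s3, s4, s5, s6, s8}; fixed.
Sat(AF (¬safe ∧ (safe ∨ full))) = {s1, s2, s3, s4, s5, s6, s8}
E[¬full U AF (¬safe ∧ (safe ∨ full))]: least fixpoint, start Z0 = Sat(AF (¬safe ∧ (safe ∨ full))) = {s1, s2, s3, s4, s5, s6, s8}, add states in Sat(¬full) with some successor in Z. Already a fixed point.
Sat(E[¬full U AF (¬safe ∧ (safe ∨ full))]) = {s1, s2, s3, s4, s5, s6, s8}
s0 ∉ Sat(E[¬full U AF (¬safe ∧ (safe ∨ full))]) = {s1, s2, s3, s4, s5, s6, s8}, so the formula does not hold at s0.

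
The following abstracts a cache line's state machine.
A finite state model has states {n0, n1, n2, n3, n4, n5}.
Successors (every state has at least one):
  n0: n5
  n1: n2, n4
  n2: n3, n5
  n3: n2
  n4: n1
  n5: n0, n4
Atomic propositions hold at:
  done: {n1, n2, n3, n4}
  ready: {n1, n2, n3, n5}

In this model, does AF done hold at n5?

No

AF done: least fixpoint, start Z0 = {n1, n2, n3, n4}, add states with every successor in Z. Already a fixed point.
Sat(AF done) = {n1, n2, n3, n4}
n5 ∉ Sat(AF done) = {n1, n2, n3, n4}, so the formula does not hold at n5.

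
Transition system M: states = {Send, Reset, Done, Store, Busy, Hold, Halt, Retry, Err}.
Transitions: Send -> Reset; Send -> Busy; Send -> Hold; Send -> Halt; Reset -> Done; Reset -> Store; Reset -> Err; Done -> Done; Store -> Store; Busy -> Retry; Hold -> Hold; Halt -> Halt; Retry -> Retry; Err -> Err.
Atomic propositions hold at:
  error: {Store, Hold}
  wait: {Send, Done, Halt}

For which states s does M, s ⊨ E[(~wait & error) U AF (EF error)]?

{Send, Reset, Store, Hold}

Sat(~wait) = {Reset, Store, Busy, Hold, Retry, Err}
Sat(~wait & error) = {Store, Hold}
EF error: least fixpoint, start Z0 = {Store, Hold}, add states with some successor in Z. Z1 = {Send, Reset, Store, Hold}; fixed.
Sat(EF error) = {Send, Reset, Store, Hold}
AF (EF error): least fixpoint, start Z0 = {Send, Reset, Store, Hold}, add states with every successor in Z. Already a fixed point.
Sat(AF (EF error)) = {Send, Reset, Store, Hold}
E[(~wait & error) U AF (EF error)]: least fixpoint, start Z0 = Sat(AF (EF error)) = {Send, Reset, Store, Hold}, add states in Sat(~wait & error) with some successor in Z. Already a fixed point.
Sat(E[(~wait & error) U AF (EF error)]) = {Send, Reset, Store, Hold}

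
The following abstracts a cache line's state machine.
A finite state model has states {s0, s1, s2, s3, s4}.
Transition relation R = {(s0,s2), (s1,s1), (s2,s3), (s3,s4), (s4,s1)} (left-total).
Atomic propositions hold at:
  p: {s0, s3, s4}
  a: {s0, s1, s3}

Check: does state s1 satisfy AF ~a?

Sat(~a) = {s2, s4}
AF ~a: least fixpoint, start Z0 = {s2, s4}, add states with every successor in Z. Z1 = {s0, s2, s3, s4}; fixed.
Sat(AF ~a) = {s0, s2, s3, s4}
s1 ∉ Sat(AF ~a) = {s0, s2, s3, s4}, so the formula does not hold at s1.

No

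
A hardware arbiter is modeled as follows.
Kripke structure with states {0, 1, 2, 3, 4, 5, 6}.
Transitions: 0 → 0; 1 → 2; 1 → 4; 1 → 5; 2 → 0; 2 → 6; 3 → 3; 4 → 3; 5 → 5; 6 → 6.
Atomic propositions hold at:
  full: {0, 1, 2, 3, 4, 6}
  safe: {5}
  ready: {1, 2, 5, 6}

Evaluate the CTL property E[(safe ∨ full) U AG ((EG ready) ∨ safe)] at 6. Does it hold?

Sat(safe ∨ full) = {0, 1, 2, 3, 4, 5, 6}
EG ready: greatest fixpoint, start Z0 = {1, 2, 5, 6}, keep only states in Sat with some successor in Z. Already a fixed point.
Sat(EG ready) = {1, 2, 5, 6}
Sat((EG ready) ∨ safe) = {1, 2, 5, 6}
AG ((EG ready) ∨ safe): greatest fixpoint, start Z0 = {1, 2, 5, 6}, keep only states in Sat with every successor in Z. Z1 = {5, 6}; fixed.
Sat(AG ((EG ready) ∨ safe)) = {5, 6}
E[(safe ∨ full) U AG ((EG ready) ∨ safe)]: least fixpoint, start Z0 = Sat(AG ((EG ready) ∨ safe)) = {5, 6}, add states in Sat(safe ∨ full) with some successor in Z. Z1 = {1, 2, 5, 6}; fixed.
Sat(E[(safe ∨ full) U AG ((EG ready) ∨ safe)]) = {1, 2, 5, 6}
6 ∈ Sat(E[(safe ∨ full) U AG ((EG ready) ∨ safe)]) = {1, 2, 5, 6}, so the formula holds at 6.

Yes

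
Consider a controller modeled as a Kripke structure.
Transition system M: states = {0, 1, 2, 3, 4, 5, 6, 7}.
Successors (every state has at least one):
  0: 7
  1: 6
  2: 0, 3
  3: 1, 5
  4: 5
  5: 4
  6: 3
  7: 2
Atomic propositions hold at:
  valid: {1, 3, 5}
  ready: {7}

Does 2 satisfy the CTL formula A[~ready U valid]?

Sat(~ready) = {0, 1, 2, 3, 4, 5, 6}
A[~ready U valid]: least fixpoint, start Z0 = Sat(valid) = {1, 3, 5}, add states in Sat(~ready) with every successor in Z. Z1 = {1, 3, 4, 5, 6}; fixed.
Sat(A[~ready U valid]) = {1, 3, 4, 5, 6}
2 ∉ Sat(A[~ready U valid]) = {1, 3, 4, 5, 6}, so the formula does not hold at 2.

No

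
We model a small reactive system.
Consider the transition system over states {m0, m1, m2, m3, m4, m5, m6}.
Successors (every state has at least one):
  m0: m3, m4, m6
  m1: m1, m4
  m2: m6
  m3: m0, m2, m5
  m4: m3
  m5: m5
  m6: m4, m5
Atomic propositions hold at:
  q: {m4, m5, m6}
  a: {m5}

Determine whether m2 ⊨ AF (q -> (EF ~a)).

Sat(~a) = {m0, m1, m2, m3, m4, m6}
EF ~a: least fixpoint, start Z0 = {m0, m1, m2, m3, m4, m6}, add states with some successor in Z. Already a fixed point.
Sat(EF ~a) = {m0, m1, m2, m3, m4, m6}
Sat(q -> (EF ~a)) = {m0, m1, m2, m3, m4, m6}
AF (q -> (EF ~a)): least fixpoint, start Z0 = {m0, m1, m2, m3, m4, m6}, add states with every successor in Z. Already a fixed point.
Sat(AF (q -> (EF ~a))) = {m0, m1, m2, m3, m4, m6}
m2 ∈ Sat(AF (q -> (EF ~a))) = {m0, m1, m2, m3, m4, m6}, so the formula holds at m2.

Yes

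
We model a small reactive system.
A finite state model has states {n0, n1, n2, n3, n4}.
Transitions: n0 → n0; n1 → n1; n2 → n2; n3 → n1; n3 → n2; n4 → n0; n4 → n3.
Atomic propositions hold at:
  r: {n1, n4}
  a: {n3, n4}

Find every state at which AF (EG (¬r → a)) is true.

Sat(¬r) = {n0, n2, n3}
Sat(¬r → a) = {n1, n3, n4}
EG (¬r → a): greatest fixpoint, start Z0 = {n1, n3, n4}, keep only states in Sat with some successor in Z. Already a fixed point.
Sat(EG (¬r → a)) = {n1, n3, n4}
AF (EG (¬r → a)): least fixpoint, start Z0 = {n1, n3, n4}, add states with every successor in Z. Already a fixed point.
Sat(AF (EG (¬r → a))) = {n1, n3, n4}

{n1, n3, n4}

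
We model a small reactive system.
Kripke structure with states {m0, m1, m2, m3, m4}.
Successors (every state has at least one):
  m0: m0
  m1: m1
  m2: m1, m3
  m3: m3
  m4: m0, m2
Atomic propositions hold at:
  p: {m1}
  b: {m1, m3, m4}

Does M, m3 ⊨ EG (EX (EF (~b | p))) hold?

No

Sat(~b) = {m0, m2}
Sat(~b | p) = {m0, m1, m2}
EF (~b | p): least fixpoint, start Z0 = {m0, m1, m2}, add states with some successor in Z. Z1 = {m0, m1, m2, m4}; fixed.
Sat(EF (~b | p)) = {m0, m1, m2, m4}
Sat(EX (EF (~b | p))) = {s : some successor in {m0, m1, m2, m4}} = {m0, m1, m2, m4}
EG (EX (EF (~b | p))): greatest fixpoint, start Z0 = {m0, m1, m2, m4}, keep only states in Sat with some successor in Z. Already a fixed point.
Sat(EG (EX (EF (~b | p)))) = {m0, m1, m2, m4}
m3 ∉ Sat(EG (EX (EF (~b | p)))) = {m0, m1, m2, m4}, so the formula does not hold at m3.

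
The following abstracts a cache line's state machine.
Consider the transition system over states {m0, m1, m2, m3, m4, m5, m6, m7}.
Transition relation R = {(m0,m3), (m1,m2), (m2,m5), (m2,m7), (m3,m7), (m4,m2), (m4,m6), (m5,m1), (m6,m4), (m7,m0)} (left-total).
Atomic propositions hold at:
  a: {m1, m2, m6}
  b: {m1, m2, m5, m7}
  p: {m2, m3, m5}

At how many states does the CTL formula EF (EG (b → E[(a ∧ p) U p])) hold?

Sat(a ∧ p) = {m2}
E[(a ∧ p) U p]: least fixpoint, start Z0 = Sat(p) = {m2, m3, m5}, add states in Sat(a ∧ p) with some successor in Z. Already a fixed point.
Sat(E[(a ∧ p) U p]) = {m2, m3, m5}
Sat(b → E[(a ∧ p) U p]) = {m0, m2, m3, m4, m5, m6}
EG (b → E[(a ∧ p) U p]): greatest fixpoint, start Z0 = {m0, m2, m3, m4, m5, m6}, keep only states in Sat with some successor in Z. Z1 = {m0, m2, m4, m6}; Z2 = {m4, m6}; fixed.
Sat(EG (b → E[(a ∧ p) U p])) = {m4, m6}
EF (EG (b → E[(a ∧ p) U p])): least fixpoint, start Z0 = {m4, m6}, add states with some successor in Z. Already a fixed point.
Sat(EF (EG (b → E[(a ∧ p) U p]))) = {m4, m6}
|Sat(EF (EG (b → E[(a ∧ p) U p])))| = |{m4, m6}| = 2.

2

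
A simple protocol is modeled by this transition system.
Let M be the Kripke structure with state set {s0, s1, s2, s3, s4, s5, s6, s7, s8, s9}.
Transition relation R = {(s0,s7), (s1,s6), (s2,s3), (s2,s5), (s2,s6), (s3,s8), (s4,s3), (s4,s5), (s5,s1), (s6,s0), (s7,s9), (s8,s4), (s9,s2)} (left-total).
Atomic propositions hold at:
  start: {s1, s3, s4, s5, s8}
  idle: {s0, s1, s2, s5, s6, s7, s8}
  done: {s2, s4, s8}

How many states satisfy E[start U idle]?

E[start U idle]: least fixpoint, start Z0 = Sat(idle) = {s0, s1, s2, s5, s6, s7, s8}, add states in Sat(start) with some successor in Z. Z1 = {s0, s1, s2, s3, s4, s5, s6, s7, s8}; fixed.
Sat(E[start U idle]) = {s0, s1, s2, s3, s4, s5, s6, s7, s8}
|Sat(E[start U idle])| = |{s0, s1, s2, s3, s4, s5, s6, s7, s8}| = 9.

9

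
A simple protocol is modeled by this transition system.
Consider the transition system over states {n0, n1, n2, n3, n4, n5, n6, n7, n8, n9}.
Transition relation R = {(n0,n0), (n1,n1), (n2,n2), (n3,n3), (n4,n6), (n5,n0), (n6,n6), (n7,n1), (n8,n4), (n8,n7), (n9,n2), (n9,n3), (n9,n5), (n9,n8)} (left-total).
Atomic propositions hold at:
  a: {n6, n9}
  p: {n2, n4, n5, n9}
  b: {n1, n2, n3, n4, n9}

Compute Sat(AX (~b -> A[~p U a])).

Sat(~b) = {n0, n5, n6, n7, n8}
Sat(~p) = {n0, n1, n3, n6, n7, n8}
A[~p U a]: least fixpoint, start Z0 = Sat(a) = {n6, n9}, add states in Sat(~p) with every successor in Z. Already a fixed point.
Sat(A[~p U a]) = {n6, n9}
Sat(~b -> A[~p U a]) = {n1, n2, n3, n4, n6, n9}
Sat(AX (~b -> A[~p U a])) = {s : every successor in {n1, n2, n3, n4, n6, n9}} = {n1, n2, n3, n4, n6, n7}

{n1, n2, n3, n4, n6, n7}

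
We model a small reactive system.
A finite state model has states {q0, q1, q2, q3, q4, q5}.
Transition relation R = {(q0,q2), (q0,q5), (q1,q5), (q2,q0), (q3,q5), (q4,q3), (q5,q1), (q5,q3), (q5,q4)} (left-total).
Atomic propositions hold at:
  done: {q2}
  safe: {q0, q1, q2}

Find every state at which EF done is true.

EF done: least fixpoint, start Z0 = {q2}, add states with some successor in Z. Z1 = {q0, q2}; fixed.
Sat(EF done) = {q0, q2}

{q0, q2}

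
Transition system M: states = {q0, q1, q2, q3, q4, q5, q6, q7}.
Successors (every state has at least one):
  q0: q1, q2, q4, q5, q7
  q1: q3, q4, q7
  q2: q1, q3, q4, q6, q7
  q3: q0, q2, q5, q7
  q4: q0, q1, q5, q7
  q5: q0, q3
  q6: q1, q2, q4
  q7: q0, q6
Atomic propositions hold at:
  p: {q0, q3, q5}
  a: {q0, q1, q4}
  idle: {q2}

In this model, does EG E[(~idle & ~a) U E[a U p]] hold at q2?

No

Sat(~idle) = {q0, q1, q3, q4, q5, q6, q7}
Sat(~a) = {q2, q3, q5, q6, q7}
Sat(~idle & ~a) = {q3, q5, q6, q7}
E[a U p]: least fixpoint, start Z0 = Sat(p) = {q0, q3, q5}, add states in Sat(a) with some successor in Z. Z1 = {q0, q1, q3, q4, q5}; fixed.
Sat(E[a U p]) = {q0, q1, q3, q4, q5}
E[(~idle & ~a) U E[a U p]]: least fixpoint, start Z0 = Sat(E[a U p]) = {q0, q1, q3, q4, q5}, add states in Sat(~idle & ~a) with some successor in Z. Z1 = {q0, q1, q3, q4, q5, q6, q7}; fixed.
Sat(E[(~idle & ~a) U E[a U p]]) = {q0, q1, q3, q4, q5, q6, q7}
EG E[(~idle & ~a) U E[a U p]]: greatest fixpoint, start Z0 = {q0, q1, q3, q4, q5, q6, q7}, keep only states in Sat with some successor in Z. Already a fixed point.
Sat(EG E[(~idle & ~a) U E[a U p]]) = {q0, q1, q3, q4, q5, q6, q7}
q2 ∉ Sat(EG E[(~idle & ~a) U E[a U p]]) = {q0, q1, q3, q4, q5, q6, q7}, so the formula does not hold at q2.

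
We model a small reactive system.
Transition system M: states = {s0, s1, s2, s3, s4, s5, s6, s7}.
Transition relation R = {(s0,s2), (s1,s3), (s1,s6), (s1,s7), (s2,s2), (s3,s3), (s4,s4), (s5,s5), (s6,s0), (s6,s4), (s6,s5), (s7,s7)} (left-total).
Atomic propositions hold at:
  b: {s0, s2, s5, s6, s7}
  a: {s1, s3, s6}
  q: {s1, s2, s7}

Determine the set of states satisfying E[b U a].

{s1, s3, s6}

E[b U a]: least fixpoint, start Z0 = Sat(a) = {s1, s3, s6}, add states in Sat(b) with some successor in Z. Already a fixed point.
Sat(E[b U a]) = {s1, s3, s6}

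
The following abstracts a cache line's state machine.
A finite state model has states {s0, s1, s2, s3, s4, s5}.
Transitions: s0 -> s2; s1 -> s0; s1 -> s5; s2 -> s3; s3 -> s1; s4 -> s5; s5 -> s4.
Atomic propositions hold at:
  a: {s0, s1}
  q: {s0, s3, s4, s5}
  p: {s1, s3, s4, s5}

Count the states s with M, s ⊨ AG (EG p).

EG p: greatest fixpoint, start Z0 = {s1, s3, s4, s5}, keep only states in Sat with some successor in Z. Already a fixed point.
Sat(EG p) = {s1, s3, s4, s5}
AG (EG p): greatest fixpoint, start Z0 = {s1, s3, s4, s5}, keep only states in Sat with every successor in Z. Z1 = {s3, s4, s5}; Z2 = {s4, s5}; fixed.
Sat(AG (EG p)) = {s4, s5}
|Sat(AG (EG p))| = |{s4, s5}| = 2.

2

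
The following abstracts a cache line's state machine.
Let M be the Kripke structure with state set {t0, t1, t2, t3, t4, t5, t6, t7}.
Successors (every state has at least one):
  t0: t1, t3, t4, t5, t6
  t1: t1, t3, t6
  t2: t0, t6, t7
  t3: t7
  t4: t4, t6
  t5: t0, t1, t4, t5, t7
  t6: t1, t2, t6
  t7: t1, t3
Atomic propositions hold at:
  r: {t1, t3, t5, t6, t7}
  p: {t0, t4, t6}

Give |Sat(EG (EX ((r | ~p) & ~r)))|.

1

Sat(~p) = {t1, t2, t3, t5, t7}
Sat(r | ~p) = {t1, t2, t3, t5, t6, t7}
Sat(~r) = {t0, t2, t4}
Sat((r | ~p) & ~r) = {t2}
Sat(EX ((r | ~p) & ~r)) = {s : some successor in {t2}} = {t6}
EG (EX ((r | ~p) & ~r)): greatest fixpoint, start Z0 = {t6}, keep only states in Sat with some successor in Z. Already a fixed point.
Sat(EG (EX ((r | ~p) & ~r))) = {t6}
|Sat(EG (EX ((r | ~p) & ~r)))| = |{t6}| = 1.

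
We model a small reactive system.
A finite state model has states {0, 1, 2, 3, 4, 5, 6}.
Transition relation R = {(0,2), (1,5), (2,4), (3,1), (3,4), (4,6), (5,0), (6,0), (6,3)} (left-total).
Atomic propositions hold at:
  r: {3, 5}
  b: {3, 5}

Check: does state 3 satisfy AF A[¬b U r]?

Sat(¬b) = {0, 1, 2, 4, 6}
A[¬b U r]: least fixpoint, start Z0 = Sat(r) = {3, 5}, add states in Sat(¬b) with every successor in Z. Z1 = {1, 3, 5}; fixed.
Sat(A[¬b U r]) = {1, 3, 5}
AF A[¬b U r]: least fixpoint, start Z0 = {1, 3, 5}, add states with every successor in Z. Already a fixed point.
Sat(AF A[¬b U r]) = {1, 3, 5}
3 ∈ Sat(AF A[¬b U r]) = {1, 3, 5}, so the formula holds at 3.

Yes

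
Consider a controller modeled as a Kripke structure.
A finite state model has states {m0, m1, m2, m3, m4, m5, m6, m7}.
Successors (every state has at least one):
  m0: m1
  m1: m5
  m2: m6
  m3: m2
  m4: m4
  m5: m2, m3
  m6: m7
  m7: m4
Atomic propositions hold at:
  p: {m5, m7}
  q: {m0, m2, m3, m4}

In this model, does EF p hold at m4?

No

EF p: least fixpoint, start Z0 = {m5, m7}, add states with some successor in Z. Z1 = {m1, m5, m6, m7}; Z2 = {m0, m1, m2, m5, m6, m7}; Z3 = {m0, m1, m2, m3, m5, m6, m7}; fixed.
Sat(EF p) = {m0, m1, m2, m3, m5, m6, m7}
m4 ∉ Sat(EF p) = {m0, m1, m2, m3, m5, m6, m7}, so the formula does not hold at m4.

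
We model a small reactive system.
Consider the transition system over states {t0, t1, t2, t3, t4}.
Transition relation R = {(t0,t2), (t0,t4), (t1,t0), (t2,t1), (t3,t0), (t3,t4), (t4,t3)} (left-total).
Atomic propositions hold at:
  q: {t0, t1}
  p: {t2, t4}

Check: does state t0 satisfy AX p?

Yes

Sat(AX p) = {s : every successor in {t2, t4}} = {t0}
t0 ∈ Sat(AX p) = {t0}, so the formula holds at t0.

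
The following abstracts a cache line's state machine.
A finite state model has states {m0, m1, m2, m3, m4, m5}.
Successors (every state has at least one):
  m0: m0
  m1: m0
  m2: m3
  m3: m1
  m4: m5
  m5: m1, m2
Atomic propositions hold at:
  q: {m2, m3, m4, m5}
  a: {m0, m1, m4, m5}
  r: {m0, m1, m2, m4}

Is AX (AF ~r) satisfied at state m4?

Sat(~r) = {m3, m5}
AF ~r: least fixpoint, start Z0 = {m3, m5}, add states with every successor in Z. Z1 = {m2, m3, m4, m5}; fixed.
Sat(AF ~r) = {m2, m3, m4, m5}
Sat(AX (AF ~r)) = {s : every successor in {m2, m3, m4, m5}} = {m2, m4}
m4 ∈ Sat(AX (AF ~r)) = {m2, m4}, so the formula holds at m4.

Yes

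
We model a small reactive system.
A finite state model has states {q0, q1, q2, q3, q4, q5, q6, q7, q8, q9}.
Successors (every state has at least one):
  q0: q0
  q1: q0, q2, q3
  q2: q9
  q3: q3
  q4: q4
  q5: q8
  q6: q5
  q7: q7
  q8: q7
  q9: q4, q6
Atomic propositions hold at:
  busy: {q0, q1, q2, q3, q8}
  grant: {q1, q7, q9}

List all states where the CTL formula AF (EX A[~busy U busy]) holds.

Sat(~busy) = {q4, q5, q6, q7, q9}
A[~busy U busy]: least fixpoint, start Z0 = Sat(busy) = {q0, q1, q2, q3, q8}, add states in Sat(~busy) with every successor in Z. Z1 = {q0, q1, q2, q3, q5, q8}; Z2 = {q0, q1, q2, q3, q5, q6, q8}; fixed.
Sat(A[~busy U busy]) = {q0, q1, q2, q3, q5, q6, q8}
Sat(EX A[~busy U busy]) = {s : some successor in {q0, q1, q2, q3, q5, q6, q8}} = {q0, q1, q3, q5, q6, q9}
AF (EX A[~busy U busy]): least fixpoint, start Z0 = {q0, q1, q3, q5, q6, q9}, add states with every successor in Z. Z1 = {q0, q1, q2, q3, q5, q6, q9}; fixed.
Sat(AF (EX A[~busy U busy])) = {q0, q1, q2, q3, q5, q6, q9}

{q0, q1, q2, q3, q5, q6, q9}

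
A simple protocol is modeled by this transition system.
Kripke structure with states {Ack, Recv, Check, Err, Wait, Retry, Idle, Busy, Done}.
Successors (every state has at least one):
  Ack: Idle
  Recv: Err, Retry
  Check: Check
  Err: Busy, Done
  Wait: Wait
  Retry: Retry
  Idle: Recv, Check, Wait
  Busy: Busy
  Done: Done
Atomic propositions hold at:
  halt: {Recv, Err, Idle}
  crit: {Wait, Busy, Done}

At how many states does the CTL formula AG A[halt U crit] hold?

4

A[halt U crit]: least fixpoint, start Z0 = Sat(crit) = {Wait, Busy, Done}, add states in Sat(halt) with every successor in Z. Z1 = {Err, Wait, Busy, Done}; fixed.
Sat(A[halt U crit]) = {Err, Wait, Busy, Done}
AG A[halt U crit]: greatest fixpoint, start Z0 = {Err, Wait, Busy, Done}, keep only states in Sat with every successor in Z. Already a fixed point.
Sat(AG A[halt U crit]) = {Err, Wait, Busy, Done}
|Sat(AG A[halt U crit])| = |{Err, Wait, Busy, Done}| = 4.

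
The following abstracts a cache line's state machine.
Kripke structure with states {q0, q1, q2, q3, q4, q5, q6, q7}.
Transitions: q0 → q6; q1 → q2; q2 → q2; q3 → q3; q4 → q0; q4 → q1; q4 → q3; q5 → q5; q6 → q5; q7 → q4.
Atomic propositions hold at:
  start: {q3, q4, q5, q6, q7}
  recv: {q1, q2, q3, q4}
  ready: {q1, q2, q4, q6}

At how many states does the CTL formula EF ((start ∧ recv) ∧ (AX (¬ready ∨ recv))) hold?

3

Sat(start ∧ recv) = {q3, q4}
Sat(¬ready) = {q0, q3, q5, q7}
Sat(¬ready ∨ recv) = {q0, q1, q2, q3, q4, q5, q7}
Sat(AX (¬ready ∨ recv)) = {s : every successor in {q0, q1, q2, q3, q4, q5, q7}} = {q1, q2, q3, q4, q5, q6, q7}
Sat((start ∧ recv) ∧ (AX (¬ready ∨ recv))) = {q3, q4}
EF ((start ∧ recv) ∧ (AX (¬ready ∨ recv))): least fixpoint, start Z0 = {q3, q4}, add states with some successor in Z. Z1 = {q3, q4, q7}; fixed.
Sat(EF ((start ∧ recv) ∧ (AX (¬ready ∨ recv)))) = {q3, q4, q7}
|Sat(EF ((start ∧ recv) ∧ (AX (¬ready ∨ recv))))| = |{q3, q4, q7}| = 3.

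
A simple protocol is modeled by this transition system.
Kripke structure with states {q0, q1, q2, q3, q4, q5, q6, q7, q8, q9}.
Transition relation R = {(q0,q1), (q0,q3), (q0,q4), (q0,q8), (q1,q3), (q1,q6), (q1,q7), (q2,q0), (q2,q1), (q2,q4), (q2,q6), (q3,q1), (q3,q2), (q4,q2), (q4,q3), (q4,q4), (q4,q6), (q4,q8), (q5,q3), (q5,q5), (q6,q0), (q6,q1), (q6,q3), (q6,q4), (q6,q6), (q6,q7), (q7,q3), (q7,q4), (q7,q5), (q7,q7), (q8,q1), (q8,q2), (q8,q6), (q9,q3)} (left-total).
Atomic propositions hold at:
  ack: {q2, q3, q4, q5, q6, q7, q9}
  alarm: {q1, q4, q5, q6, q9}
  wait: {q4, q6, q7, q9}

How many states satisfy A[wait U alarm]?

5

A[wait U alarm]: least fixpoint, start Z0 = Sat(alarm) = {q1, q4, q5, q6, q9}, add states in Sat(wait) with every successor in Z. Already a fixed point.
Sat(A[wait U alarm]) = {q1, q4, q5, q6, q9}
|Sat(A[wait U alarm])| = |{q1, q4, q5, q6, q9}| = 5.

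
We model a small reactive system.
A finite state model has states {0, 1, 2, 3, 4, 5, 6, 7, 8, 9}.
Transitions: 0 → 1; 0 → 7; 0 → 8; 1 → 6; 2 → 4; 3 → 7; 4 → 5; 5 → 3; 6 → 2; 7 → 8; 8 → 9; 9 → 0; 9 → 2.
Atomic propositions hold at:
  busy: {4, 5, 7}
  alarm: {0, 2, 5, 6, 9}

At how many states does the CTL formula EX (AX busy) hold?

4

Sat(AX busy) = {s : every successor in {4, 5, 7}} = {2, 3, 4}
Sat(EX (AX busy)) = {s : some successor in {2, 3, 4}} = {2, 5, 6, 9}
|Sat(EX (AX busy))| = |{2, 5, 6, 9}| = 4.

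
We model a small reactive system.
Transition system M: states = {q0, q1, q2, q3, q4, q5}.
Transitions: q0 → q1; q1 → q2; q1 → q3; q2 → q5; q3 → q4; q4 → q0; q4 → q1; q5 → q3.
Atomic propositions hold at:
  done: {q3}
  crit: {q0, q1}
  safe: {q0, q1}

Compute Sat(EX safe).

{q0, q4}

Sat(EX safe) = {s : some successor in {q0, q1}} = {q0, q4}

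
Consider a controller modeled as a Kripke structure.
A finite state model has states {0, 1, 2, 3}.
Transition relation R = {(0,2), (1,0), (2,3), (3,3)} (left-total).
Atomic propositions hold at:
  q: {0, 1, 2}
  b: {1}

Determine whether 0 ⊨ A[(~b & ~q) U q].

Sat(~b) = {0, 2, 3}
Sat(~q) = {3}
Sat(~b & ~q) = {3}
A[(~b & ~q) U q]: least fixpoint, start Z0 = Sat(q) = {0, 1, 2}, add states in Sat(~b & ~q) with every successor in Z. Already a fixed point.
Sat(A[(~b & ~q) U q]) = {0, 1, 2}
0 ∈ Sat(A[(~b & ~q) U q]) = {0, 1, 2}, so the formula holds at 0.

Yes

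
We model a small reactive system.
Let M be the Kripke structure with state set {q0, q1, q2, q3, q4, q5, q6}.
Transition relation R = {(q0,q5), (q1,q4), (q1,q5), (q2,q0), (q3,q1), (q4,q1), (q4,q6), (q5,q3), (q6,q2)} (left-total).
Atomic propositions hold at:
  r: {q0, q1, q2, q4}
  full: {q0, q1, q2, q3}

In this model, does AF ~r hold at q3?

Yes

Sat(~r) = {q3, q5, q6}
AF ~r: least fixpoint, start Z0 = {q3, q5, q6}, add states with every successor in Z. Z1 = {q0, q3, q5, q6}; Z2 = {q0, q2, q3, q5, q6}; fixed.
Sat(AF ~r) = {q0, q2, q3, q5, q6}
q3 ∈ Sat(AF ~r) = {q0, q2, q3, q5, q6}, so the formula holds at q3.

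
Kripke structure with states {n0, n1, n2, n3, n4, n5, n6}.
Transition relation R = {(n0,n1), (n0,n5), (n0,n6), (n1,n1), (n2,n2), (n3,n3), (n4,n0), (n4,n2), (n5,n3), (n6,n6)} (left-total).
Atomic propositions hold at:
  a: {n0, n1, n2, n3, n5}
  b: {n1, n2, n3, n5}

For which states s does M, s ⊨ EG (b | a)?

{n0, n1, n2, n3, n5}

Sat(b | a) = {n0, n1, n2, n3, n5}
EG (b | a): greatest fixpoint, start Z0 = {n0, n1, n2, n3, n5}, keep only states in Sat with some successor in Z. Already a fixed point.
Sat(EG (b | a)) = {n0, n1, n2, n3, n5}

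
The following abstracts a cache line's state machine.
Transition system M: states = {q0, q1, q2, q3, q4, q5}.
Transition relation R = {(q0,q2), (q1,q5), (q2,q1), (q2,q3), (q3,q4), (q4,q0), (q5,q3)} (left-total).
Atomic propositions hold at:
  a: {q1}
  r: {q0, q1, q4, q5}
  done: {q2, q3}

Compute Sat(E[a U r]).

{q0, q1, q4, q5}

E[a U r]: least fixpoint, start Z0 = Sat(r) = {q0, q1, q4, q5}, add states in Sat(a) with some successor in Z. Already a fixed point.
Sat(E[a U r]) = {q0, q1, q4, q5}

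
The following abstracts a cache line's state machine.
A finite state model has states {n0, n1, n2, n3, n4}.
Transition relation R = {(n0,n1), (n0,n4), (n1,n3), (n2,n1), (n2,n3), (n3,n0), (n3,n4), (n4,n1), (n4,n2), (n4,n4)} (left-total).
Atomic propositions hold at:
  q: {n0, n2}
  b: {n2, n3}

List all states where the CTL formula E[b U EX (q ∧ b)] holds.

Sat(q ∧ b) = {n2}
Sat(EX (q ∧ b)) = {s : some successor in {n2}} = {n4}
E[b U EX (q ∧ b)]: least fixpoint, start Z0 = Sat(EX (q ∧ b)) = {n4}, add states in Sat(b) with some successor in Z. Z1 = {n3, n4}; Z2 = {n2, n3, n4}; fixed.
Sat(E[b U EX (q ∧ b)]) = {n2, n3, n4}

{n2, n3, n4}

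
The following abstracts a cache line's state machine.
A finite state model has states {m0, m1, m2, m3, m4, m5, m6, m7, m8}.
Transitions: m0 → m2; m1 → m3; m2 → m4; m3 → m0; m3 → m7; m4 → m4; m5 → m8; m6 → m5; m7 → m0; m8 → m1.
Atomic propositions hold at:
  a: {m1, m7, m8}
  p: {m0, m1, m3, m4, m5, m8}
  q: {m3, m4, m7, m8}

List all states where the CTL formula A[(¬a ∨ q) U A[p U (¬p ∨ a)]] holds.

{m0, m1, m2, m3, m5, m6, m7, m8}

Sat(¬a) = {m0, m2, m3, m4, m5, m6}
Sat(¬a ∨ q) = {m0, m2, m3, m4, m5, m6, m7, m8}
Sat(¬p) = {m2, m6, m7}
Sat(¬p ∨ a) = {m1, m2, m6, m7, m8}
A[p U (¬p ∨ a)]: least fixpoint, start Z0 = Sat((¬p ∨ a)) = {m1, m2, m6, m7, m8}, add states in Sat(p) with every successor in Z. Z1 = {m0, m1, m2, m5, m6, m7, m8}; Z2 = {m0, m1, m2, m3, m5, m6, m7, m8}; fixed.
Sat(A[p U (¬p ∨ a)]) = {m0, m1, m2, m3, m5, m6, m7, m8}
A[(¬a ∨ q) U A[p U (¬p ∨ a)]]: least fixpoint, start Z0 = Sat(A[p U (¬p ∨ a)]) = {m0, m1, m2, m3, m5, m6, m7, m8}, add states in Sat(¬a ∨ q) with every successor in Z. Already a fixed point.
Sat(A[(¬a ∨ q) U A[p U (¬p ∨ a)]]) = {m0, m1, m2, m3, m5, m6, m7, m8}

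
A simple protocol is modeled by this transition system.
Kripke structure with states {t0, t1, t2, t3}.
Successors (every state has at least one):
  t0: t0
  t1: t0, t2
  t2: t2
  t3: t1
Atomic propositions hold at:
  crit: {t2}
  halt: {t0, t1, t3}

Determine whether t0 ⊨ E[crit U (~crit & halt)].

Yes

Sat(~crit) = {t0, t1, t3}
Sat(~crit & halt) = {t0, t1, t3}
E[crit U (~crit & halt)]: least fixpoint, start Z0 = Sat((~crit & halt)) = {t0, t1, t3}, add states in Sat(crit) with some successor in Z. Already a fixed point.
Sat(E[crit U (~crit & halt)]) = {t0, t1, t3}
t0 ∈ Sat(E[crit U (~crit & halt)]) = {t0, t1, t3}, so the formula holds at t0.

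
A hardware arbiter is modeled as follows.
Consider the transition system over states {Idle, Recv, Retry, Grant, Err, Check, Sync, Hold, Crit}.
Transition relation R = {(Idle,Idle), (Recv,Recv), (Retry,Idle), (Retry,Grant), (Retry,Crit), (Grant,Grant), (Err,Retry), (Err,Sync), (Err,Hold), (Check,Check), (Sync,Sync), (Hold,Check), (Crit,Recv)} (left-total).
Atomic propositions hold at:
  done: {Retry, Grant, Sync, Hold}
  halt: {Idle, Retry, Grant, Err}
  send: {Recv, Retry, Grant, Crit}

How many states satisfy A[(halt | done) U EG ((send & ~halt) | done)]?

Sat(halt | done) = {Idle, Retry, Grant, Err, Sync, Hold}
Sat(~halt) = {Recv, Check, Sync, Hold, Crit}
Sat(send & ~halt) = {Recv, Crit}
Sat((send & ~halt) | done) = {Recv, Retry, Grant, Sync, Hold, Crit}
EG ((send & ~halt) | done): greatest fixpoint, start Z0 = {Recv, Retry, Grant, Sync, Hold, Crit}, keep only states in Sat with some successor in Z. Z1 = {Recv, Retry, Grant, Sync, Crit}; fixed.
Sat(EG ((send & ~halt) | done)) = {Recv, Retry, Grant, Sync, Crit}
A[(halt | done) U EG ((send & ~halt) | done)]: least fixpoint, start Z0 = Sat(EG ((send & ~halt) | done)) = {Recv, Retry, Grant, Sync, Crit}, add states in Sat(halt | done) with every successor in Z. Already a fixed point.
Sat(A[(halt | done) U EG ((send & ~halt) | done)]) = {Recv, Retry, Grant, Sync, Crit}
|Sat(A[(halt | done) U EG ((send & ~halt) | done)])| = |{Recv, Retry, Grant, Sync, Crit}| = 5.

5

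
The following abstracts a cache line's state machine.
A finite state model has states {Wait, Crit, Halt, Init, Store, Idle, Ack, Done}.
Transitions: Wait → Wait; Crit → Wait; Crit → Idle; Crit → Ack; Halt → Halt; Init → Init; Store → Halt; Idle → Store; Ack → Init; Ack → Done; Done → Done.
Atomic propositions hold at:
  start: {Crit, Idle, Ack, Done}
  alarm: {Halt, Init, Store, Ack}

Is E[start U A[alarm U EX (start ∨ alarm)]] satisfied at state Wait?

Sat(start ∨ alarm) = {Crit, Halt, Init, Store, Idle, Ack, Done}
Sat(EX (start ∨ alarm)) = {s : some successor in {Crit, Halt, Init, Store, Idle, Ack, Done}} = {Crit, Halt, Init, Store, Idle, Ack, Done}
A[alarm U EX (start ∨ alarm)]: least fixpoint, start Z0 = Sat(EX (start ∨ alarm)) = {Crit, Halt, Init, Store, Idle, Ack, Done}, add states in Sat(alarm) with every successor in Z. Already a fixed point.
Sat(A[alarm U EX (start ∨ alarm)]) = {Crit, Halt, Init, Store, Idle, Ack, Done}
E[start U A[alarm U EX (start ∨ alarm)]]: least fixpoint, start Z0 = Sat(A[alarm U EX (start ∨ alarm)]) = {Crit, Halt, Init, Store, Idle, Ack, Done}, add states in Sat(start) with some successor in Z. Already a fixed point.
Sat(E[start U A[alarm U EX (start ∨ alarm)]]) = {Crit, Halt, Init, Store, Idle, Ack, Done}
Wait ∉ Sat(E[start U A[alarm U EX (start ∨ alarm)]]) = {Crit, Halt, Init, Store, Idle, Ack, Done}, so the formula does not hold at Wait.

No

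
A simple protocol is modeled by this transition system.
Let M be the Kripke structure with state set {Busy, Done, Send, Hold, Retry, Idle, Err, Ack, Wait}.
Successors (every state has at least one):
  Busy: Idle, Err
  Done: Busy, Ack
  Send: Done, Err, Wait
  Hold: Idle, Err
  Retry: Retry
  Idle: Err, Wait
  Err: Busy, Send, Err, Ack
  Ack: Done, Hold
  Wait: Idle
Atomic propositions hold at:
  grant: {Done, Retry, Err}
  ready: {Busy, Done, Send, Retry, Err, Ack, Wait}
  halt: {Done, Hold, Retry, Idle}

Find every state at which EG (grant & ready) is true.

Sat(grant & ready) = {Done, Retry, Err}
EG (grant & ready): greatest fixpoint, start Z0 = {Done, Retry, Err}, keep only states in Sat with some successor in Z. Z1 = {Retry, Err}; fixed.
Sat(EG (grant & ready)) = {Retry, Err}

{Retry, Err}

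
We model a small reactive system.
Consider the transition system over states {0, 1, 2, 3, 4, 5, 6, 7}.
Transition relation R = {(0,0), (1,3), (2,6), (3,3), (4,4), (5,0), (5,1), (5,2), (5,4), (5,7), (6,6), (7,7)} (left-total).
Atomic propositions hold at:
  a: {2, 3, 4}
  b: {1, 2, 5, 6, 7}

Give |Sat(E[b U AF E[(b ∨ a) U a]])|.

Sat(b ∨ a) = {1, 2, 3, 4, 5, 6, 7}
E[(b ∨ a) U a]: least fixpoint, start Z0 = Sat(a) = {2, 3, 4}, add states in Sat(b ∨ a) with some successor in Z. Z1 = {1, 2, 3, 4, 5}; fixed.
Sat(E[(b ∨ a) U a]) = {1, 2, 3, 4, 5}
AF E[(b ∨ a) U a]: least fixpoint, start Z0 = {1, 2, 3, 4, 5}, add states with every successor in Z. Already a fixed point.
Sat(AF E[(b ∨ a) U a]) = {1, 2, 3, 4, 5}
E[b U AF E[(b ∨ a) U a]]: least fixpoint, start Z0 = Sat(AF E[(b ∨ a) U a]) = {1, 2, 3, 4, 5}, add states in Sat(b) with some successor in Z. Already a fixed point.
Sat(E[b U AF E[(b ∨ a) U a]]) = {1, 2, 3, 4, 5}
|Sat(E[b U AF E[(b ∨ a) U a]])| = |{1, 2, 3, 4, 5}| = 5.

5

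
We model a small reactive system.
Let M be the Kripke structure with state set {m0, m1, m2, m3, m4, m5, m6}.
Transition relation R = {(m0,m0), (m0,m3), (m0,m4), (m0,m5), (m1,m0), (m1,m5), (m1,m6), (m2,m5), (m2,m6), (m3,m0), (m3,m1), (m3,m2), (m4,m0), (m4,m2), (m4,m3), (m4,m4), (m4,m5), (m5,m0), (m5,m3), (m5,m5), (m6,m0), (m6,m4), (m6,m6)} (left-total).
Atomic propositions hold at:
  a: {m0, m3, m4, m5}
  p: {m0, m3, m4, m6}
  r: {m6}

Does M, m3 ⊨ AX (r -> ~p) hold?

Sat(~p) = {m1, m2, m5}
Sat(r -> ~p) = {m0, m1, m2, m3, m4, m5}
Sat(AX (r -> ~p)) = {s : every successor in {m0, m1, m2, m3, m4, m5}} = {m0, m3, m4, m5}
m3 ∈ Sat(AX (r -> ~p)) = {m0, m3, m4, m5}, so the formula holds at m3.

Yes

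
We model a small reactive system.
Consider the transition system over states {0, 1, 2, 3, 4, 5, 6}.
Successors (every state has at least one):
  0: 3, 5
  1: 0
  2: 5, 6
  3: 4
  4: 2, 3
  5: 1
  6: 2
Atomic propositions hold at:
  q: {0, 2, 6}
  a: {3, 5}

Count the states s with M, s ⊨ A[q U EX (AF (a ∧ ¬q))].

6

Sat(¬q) = {1, 3, 4, 5}
Sat(a ∧ ¬q) = {3, 5}
AF (a ∧ ¬q): least fixpoint, start Z0 = {3, 5}, add states with every successor in Z. Z1 = {0, 3, 5}; Z2 = {0, 1, 3, 5}; fixed.
Sat(AF (a ∧ ¬q)) = {0, 1, 3, 5}
Sat(EX (AF (a ∧ ¬q))) = {s : some successor in {0, 1, 3, 5}} = {0, 1, 2, 4, 5}
A[q U EX (AF (a ∧ ¬q))]: least fixpoint, start Z0 = Sat(EX (AF (a ∧ ¬q))) = {0, 1, 2, 4, 5}, add states in Sat(q) with every successor in Z. Z1 = {0, 1, 2, 4, 5, 6}; fixed.
Sat(A[q U EX (AF (a ∧ ¬q))]) = {0, 1, 2, 4, 5, 6}
|Sat(A[q U EX (AF (a ∧ ¬q))])| = |{0, 1, 2, 4, 5, 6}| = 6.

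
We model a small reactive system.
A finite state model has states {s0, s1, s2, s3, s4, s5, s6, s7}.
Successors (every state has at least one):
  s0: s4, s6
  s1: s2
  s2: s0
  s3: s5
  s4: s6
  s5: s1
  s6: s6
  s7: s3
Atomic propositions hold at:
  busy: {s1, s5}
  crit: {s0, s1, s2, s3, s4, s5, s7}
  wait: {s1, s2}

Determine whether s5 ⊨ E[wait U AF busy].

Yes

AF busy: least fixpoint, start Z0 = {s1, s5}, add states with every successor in Z. Z1 = {s1, s3, s5}; Z2 = {s1, s3, s5, s7}; fixed.
Sat(AF busy) = {s1, s3, s5, s7}
E[wait U AF busy]: least fixpoint, start Z0 = Sat(AF busy) = {s1, s3, s5, s7}, add states in Sat(wait) with some successor in Z. Already a fixed point.
Sat(E[wait U AF busy]) = {s1, s3, s5, s7}
s5 ∈ Sat(E[wait U AF busy]) = {s1, s3, s5, s7}, so the formula holds at s5.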